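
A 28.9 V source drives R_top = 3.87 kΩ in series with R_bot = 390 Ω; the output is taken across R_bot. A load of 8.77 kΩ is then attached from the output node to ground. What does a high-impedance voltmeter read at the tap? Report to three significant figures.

V_out ≈ 2.54 V

The load sits in parallel with R_bot: R_bot‖R_L = (390 × 8770) / (390 + 8770) = 373.4 Ω.
V_out = 28.9 × 373.4 / (3870 + 373.4) = 28.9 × 373.4/4243 = 2.54 V.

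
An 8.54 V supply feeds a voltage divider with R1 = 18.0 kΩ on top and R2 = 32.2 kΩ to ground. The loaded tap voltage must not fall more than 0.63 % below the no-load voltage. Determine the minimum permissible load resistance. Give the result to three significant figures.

Output resistance R_th = R1‖R2 = (18.0 × 32.2)/50.20 = 11.55 kΩ.
The fractional drop is R_th/(R_th + R_L); requiring this ≤ 0.00630 gives R_L ≥ R_th(1/0.00630 − 1) = 11.55 × 157.7 = 1.82 MΩ.

R_L(min) ≈ 1.82 MΩ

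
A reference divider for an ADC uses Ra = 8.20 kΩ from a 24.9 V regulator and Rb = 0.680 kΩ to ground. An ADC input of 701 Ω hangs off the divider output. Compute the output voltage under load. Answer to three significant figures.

The load sits in parallel with Rb: Rb‖R_L = (680 × 701) / (680 + 701) = 345.2 Ω.
V_out = 24.9 × 345.2 / (8200 + 345.2) = 24.9 × 345.2/8545 = 1.01 V.

V_out ≈ 1.01 V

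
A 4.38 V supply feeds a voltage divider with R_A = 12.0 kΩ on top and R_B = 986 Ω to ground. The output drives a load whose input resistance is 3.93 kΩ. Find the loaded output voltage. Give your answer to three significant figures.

V_out ≈ 0.270 V

The load sits in parallel with R_B: R_B‖R_L = (986 × 3930) / (986 + 3930) = 788.2 Ω.
V_out = 4.38 × 788.2 / (12000 + 788.2) = 4.38 × 788.2/12790 = 0.270 V.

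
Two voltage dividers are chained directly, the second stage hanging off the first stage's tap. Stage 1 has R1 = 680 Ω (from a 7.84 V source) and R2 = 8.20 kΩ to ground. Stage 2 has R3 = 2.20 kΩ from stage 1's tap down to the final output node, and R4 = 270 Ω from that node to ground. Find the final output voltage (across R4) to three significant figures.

V_out ≈ 0.631 V

Stage 2 presents R3+R4 = 2470 Ω as a load on stage 1's tap.
Stage 1's lower leg becomes R2‖(R3+R4) = 1898 Ω, so V_mid = 7.84 × 1898/2578 = 5.772 V.
Stage 2 is itself unloaded: V_out = V_mid × R4/(R3+R4) = 5.772 × 270/2470 = 0.631 V.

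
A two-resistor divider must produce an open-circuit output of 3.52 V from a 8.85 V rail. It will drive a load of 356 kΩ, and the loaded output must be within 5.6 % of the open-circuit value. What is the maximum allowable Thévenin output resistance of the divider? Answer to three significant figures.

R_th ≤ 21.1 kΩ

Loading drop = R_th/(R_th + R_L) ≤ 0.0560, so R_th ≤ R_L · ε/(1−ε) = 356 kΩ × 0.0560/0.9440 = 21.1 kΩ.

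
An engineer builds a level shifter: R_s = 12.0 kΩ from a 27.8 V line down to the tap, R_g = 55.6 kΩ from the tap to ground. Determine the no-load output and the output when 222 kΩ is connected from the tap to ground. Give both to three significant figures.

Unloaded: 22.9 V; loaded: 21.9 V

Open-circuit: V = 27.8 × 55.6/(12.0 + 55.6) = 22.9 V.
With the load, R_g becomes R_g‖R_L = 44.46 kΩ, so V = 27.8 × 44.46/56.46 = 21.9 V.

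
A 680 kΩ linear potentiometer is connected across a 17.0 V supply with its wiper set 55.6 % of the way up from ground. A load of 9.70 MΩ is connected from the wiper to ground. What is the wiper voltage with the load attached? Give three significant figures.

The wiper splits the pot into (1−α)R = 301.9 kΩ above and αR = 378.1 kΩ below.
Lower section ‖ load = 363.9 kΩ.
V_wiper = 17.0 × 363.9/(301.9 + 363.9) = 9.29 V.

V ≈ 9.29 V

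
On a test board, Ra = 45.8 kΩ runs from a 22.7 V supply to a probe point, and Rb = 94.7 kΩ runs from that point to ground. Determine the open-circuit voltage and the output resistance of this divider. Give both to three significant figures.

V_th is the open-circuit tap voltage: 22.7 × 94.7/(45.8 + 94.7) = 15.3 V.
With the supply zeroed, Ra and Rb appear in parallel from the tap: R_th = Ra‖Rb = (45.8 × 94.7)/140.5 = 30.9 kΩ.

V_th = 15.3 V, R_th = 30.9 kΩ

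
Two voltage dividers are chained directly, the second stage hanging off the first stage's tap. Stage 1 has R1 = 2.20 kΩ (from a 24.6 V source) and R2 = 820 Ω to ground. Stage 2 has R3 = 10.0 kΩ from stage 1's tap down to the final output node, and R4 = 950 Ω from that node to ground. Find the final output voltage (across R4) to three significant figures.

V_out ≈ 0.550 V

Stage 2 presents R3+R4 = 10950 Ω as a load on stage 1's tap.
Stage 1's lower leg becomes R2‖(R3+R4) = 762.9 Ω, so V_mid = 24.6 × 762.9/2963 = 6.334 V.
Stage 2 is itself unloaded: V_out = V_mid × R4/(R3+R4) = 6.334 × 950/10950 = 0.550 V.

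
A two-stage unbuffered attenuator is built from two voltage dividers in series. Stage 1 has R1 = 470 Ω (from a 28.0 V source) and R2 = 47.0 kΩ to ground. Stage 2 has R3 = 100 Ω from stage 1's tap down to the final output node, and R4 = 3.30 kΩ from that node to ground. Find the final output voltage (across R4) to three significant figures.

V_out ≈ 23.7 V

Stage 2 presents R3+R4 = 3400 Ω as a load on stage 1's tap.
Stage 1's lower leg becomes R2‖(R3+R4) = 3171 Ω, so V_mid = 28.0 × 3171/3641 = 24.39 V.
Stage 2 is itself unloaded: V_out = V_mid × R4/(R3+R4) = 24.39 × 3300/3400 = 23.7 V.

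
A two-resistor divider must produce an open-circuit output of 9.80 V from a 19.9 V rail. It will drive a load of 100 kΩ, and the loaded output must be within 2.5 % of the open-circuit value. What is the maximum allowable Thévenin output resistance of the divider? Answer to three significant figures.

Loading drop = R_th/(R_th + R_L) ≤ 0.0250, so R_th ≤ R_L · ε/(1−ε) = 100 kΩ × 0.0250/0.9750 = 2.56 kΩ.
(Any R1, R2 with R2/(R1+R2) = 0.492 and R1‖R2 ≤ 2.56 kΩ will meet the spec.)

R_th ≤ 2.56 kΩ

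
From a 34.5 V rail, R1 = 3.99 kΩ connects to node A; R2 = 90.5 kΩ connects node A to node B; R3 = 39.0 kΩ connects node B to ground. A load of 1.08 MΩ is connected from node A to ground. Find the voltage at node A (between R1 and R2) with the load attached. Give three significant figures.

Below node A the series string R2+R3 = 129.5 kΩ sits in parallel with the 1080 kΩ load: 115.6 kΩ.
V_A = 34.5 × 115.6/(3.99 + 115.6) = 33.3 V.

V ≈ 33.3 V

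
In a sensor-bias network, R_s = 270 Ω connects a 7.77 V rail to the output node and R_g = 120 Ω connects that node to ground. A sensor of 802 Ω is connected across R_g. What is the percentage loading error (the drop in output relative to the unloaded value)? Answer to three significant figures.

9.39 %

Unloaded V = 7.77 × 120/390.0 = 2.3908 V.
Loaded: R_g‖R_L = 104.4 Ω, giving V = 7.77 × 104.4/374.4 = 2.1664 V.
Drop = (2.3908 − 2.1664) / 2.3908 = 9.39 %.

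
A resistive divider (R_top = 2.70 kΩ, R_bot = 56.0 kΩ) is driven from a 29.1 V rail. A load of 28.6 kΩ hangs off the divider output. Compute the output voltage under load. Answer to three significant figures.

V_out ≈ 25.5 V

The load sits in parallel with R_bot: R_bot‖R_L = (56.0 × 28.6) / (56.0 + 28.6) = 18.93 kΩ.
V_out = 29.1 × 18.93 / (2.70 + 18.93) = 29.1 × 18.93/21.63 = 25.5 V.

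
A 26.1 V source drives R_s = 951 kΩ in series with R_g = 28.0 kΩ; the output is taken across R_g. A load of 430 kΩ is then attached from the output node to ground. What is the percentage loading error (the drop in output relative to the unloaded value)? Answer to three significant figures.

5.95 %

The divider's output (Thévenin) resistance is R_s‖R_g = 27.20 kΩ.
Fractional drop under load = R_th/(R_th + R_L) = 27.20 / (27.20 + 430) = 0.05949.
So the output falls by 5.95 %.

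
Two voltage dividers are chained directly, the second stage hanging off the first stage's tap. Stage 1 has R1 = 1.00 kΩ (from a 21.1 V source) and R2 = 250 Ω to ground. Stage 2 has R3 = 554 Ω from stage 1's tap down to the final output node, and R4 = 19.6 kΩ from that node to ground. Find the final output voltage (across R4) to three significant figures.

V_out ≈ 4.06 V

Stage 2 presents R3+R4 = 20150 Ω as a load on stage 1's tap.
Stage 1's lower leg becomes R2‖(R3+R4) = 246.9 Ω, so V_mid = 21.1 × 246.9/1247 = 4.179 V.
Stage 2 is itself unloaded: V_out = V_mid × R4/(R3+R4) = 4.179 × 19600/20150 = 4.06 V.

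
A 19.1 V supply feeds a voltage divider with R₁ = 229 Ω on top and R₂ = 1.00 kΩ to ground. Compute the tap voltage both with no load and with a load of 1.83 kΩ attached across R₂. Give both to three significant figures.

Open-circuit: V = 19.1 × 1000/(229 + 1000) = 15.5 V.
With the load, R₂ becomes R₂‖R_L = 646.6 Ω, so V = 19.1 × 646.6/875.6 = 14.1 V.

Unloaded: 15.5 V; loaded: 14.1 V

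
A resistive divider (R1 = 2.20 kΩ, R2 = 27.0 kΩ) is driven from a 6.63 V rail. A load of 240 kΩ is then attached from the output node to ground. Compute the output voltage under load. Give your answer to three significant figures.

V_out ≈ 6.08 V

The load sits in parallel with R2: R2‖R_L = (27.0 × 240) / (27.0 + 240) = 24.27 kΩ.
V_out = 6.63 × 24.27 / (2.20 + 24.27) = 6.63 × 24.27/26.47 = 6.08 V.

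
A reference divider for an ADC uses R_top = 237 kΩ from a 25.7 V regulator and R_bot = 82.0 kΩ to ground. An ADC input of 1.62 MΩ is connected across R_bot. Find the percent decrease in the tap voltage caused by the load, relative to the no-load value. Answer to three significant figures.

3.62 %

The divider's output (Thévenin) resistance is R_top‖R_bot = 60.92 kΩ.
Fractional drop under load = R_th/(R_th + R_L) = 60.92 / (60.92 + 1620) = 0.03624.
So the output falls by 3.62 %.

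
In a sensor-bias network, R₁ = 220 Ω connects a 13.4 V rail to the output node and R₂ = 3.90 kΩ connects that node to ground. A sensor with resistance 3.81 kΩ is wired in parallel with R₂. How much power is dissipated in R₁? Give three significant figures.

P ≈ 8.57 mW

Total resistance from the source is R₁ + (R₂‖R_L) = 2147 Ω, so I = 13.4/2147 Ω = 6.241 mA.
P = I²·R₁ = (6.241 mA)² × 220 Ω = 8.57 mW.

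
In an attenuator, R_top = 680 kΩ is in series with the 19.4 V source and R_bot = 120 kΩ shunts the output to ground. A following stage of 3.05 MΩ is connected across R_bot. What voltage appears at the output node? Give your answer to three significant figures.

V_out ≈ 2.82 V

The load sits in parallel with R_bot: R_bot‖R_L = (120 × 3050) / (120 + 3050) = 115.5 kΩ.
V_out = 19.4 × 115.5 / (680 + 115.5) = 19.4 × 115.5/795.5 = 2.82 V.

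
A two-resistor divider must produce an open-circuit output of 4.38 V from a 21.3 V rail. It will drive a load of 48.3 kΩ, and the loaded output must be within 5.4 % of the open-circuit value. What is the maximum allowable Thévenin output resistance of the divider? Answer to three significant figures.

Loading drop = R_th/(R_th + R_L) ≤ 0.0540, so R_th ≤ R_L · ε/(1−ε) = 48.3 kΩ × 0.0540/0.9460 = 2.76 kΩ.

R_th ≤ 2.76 kΩ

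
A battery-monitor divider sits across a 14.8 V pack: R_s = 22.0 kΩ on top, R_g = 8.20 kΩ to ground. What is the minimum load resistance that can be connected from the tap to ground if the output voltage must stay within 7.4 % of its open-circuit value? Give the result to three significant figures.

R_L(min) ≈ 74.7 kΩ

Output resistance R_th = R_s‖R_g = (22.0 × 8.20)/30.20 = 5.974 kΩ.
The fractional drop is R_th/(R_th + R_L); requiring this ≤ 0.0740 gives R_L ≥ R_th(1/0.0740 − 1) = 5.974 × 12.51 = 74.7 kΩ.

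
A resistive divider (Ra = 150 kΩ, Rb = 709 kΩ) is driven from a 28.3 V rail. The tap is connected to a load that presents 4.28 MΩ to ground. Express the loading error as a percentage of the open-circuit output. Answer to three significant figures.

The divider's output (Thévenin) resistance is Ra‖Rb = 123.8 kΩ.
Fractional drop under load = R_th/(R_th + R_L) = 123.8 / (123.8 + 4280) = 0.02811.
So the output falls by 2.81 %.

2.81 %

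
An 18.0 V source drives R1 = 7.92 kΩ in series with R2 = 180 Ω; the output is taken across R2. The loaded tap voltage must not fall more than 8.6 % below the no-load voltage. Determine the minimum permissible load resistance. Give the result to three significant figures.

R_L(min) ≈ 1.87 kΩ

Output resistance R_th = R1‖R2 = (7920 × 180)/8100 = 176.0 Ω.
The fractional drop is R_th/(R_th + R_L); requiring this ≤ 0.0860 gives R_L ≥ R_th(1/0.0860 − 1) = 176.0 × 10.63 = 1.87 kΩ.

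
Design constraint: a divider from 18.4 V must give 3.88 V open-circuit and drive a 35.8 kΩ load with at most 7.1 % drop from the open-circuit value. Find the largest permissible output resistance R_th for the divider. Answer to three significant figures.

Loading drop = R_th/(R_th + R_L) ≤ 0.0710, so R_th ≤ R_L · ε/(1−ε) = 35.8 kΩ × 0.0710/0.9290 = 2.74 kΩ.

R_th ≤ 2.74 kΩ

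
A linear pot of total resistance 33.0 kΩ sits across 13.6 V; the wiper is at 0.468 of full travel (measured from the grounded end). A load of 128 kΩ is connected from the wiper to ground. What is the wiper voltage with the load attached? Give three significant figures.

The wiper splits the pot into (1−α)R = 17.56 kΩ above and αR = 15.44 kΩ below.
Lower section ‖ load = 13.78 kΩ.
V_wiper = 13.6 × 13.78/(17.56 + 13.78) = 5.98 V.

V ≈ 5.98 V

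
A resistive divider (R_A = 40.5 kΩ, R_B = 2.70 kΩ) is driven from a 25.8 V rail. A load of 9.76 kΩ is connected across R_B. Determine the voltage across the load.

The load sits in parallel with R_B: R_B‖R_L = (2.70 × 9.76) / (2.70 + 9.76) = 2.115 kΩ.
V_out = 25.8 × 2.115 / (40.5 + 2.115) = 25.8 × 2.115/42.61 = 1.28 V.

V_out ≈ 1.28 V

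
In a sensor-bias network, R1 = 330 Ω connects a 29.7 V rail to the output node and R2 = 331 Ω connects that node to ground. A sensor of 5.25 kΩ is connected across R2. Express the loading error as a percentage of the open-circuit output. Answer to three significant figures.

The divider's output (Thévenin) resistance is R1‖R2 = 165.2 Ω.
Fractional drop under load = R_th/(R_th + R_L) = 165.2 / (165.2 + 5250) = 0.03052.
So the output falls by 3.05 %.

3.05 %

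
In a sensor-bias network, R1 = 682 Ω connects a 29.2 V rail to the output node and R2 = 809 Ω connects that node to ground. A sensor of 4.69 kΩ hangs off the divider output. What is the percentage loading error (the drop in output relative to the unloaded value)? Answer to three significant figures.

The divider's output (Thévenin) resistance is R1‖R2 = 370.0 Ω.
Fractional drop under load = R_th/(R_th + R_L) = 370.0 / (370.0 + 4690) = 0.07313.
So the output falls by 7.31 %.

7.31 %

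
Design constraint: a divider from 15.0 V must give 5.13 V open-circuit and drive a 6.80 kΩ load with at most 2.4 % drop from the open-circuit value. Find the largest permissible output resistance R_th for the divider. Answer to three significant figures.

Loading drop = R_th/(R_th + R_L) ≤ 0.0240, so R_th ≤ R_L · ε/(1−ε) = 6.80 kΩ × 0.0240/0.9760 = 167 Ω.

R_th ≤ 167 Ω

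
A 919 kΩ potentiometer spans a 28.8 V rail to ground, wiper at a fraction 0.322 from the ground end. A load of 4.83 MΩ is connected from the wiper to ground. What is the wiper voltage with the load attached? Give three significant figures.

V ≈ 8.90 V

The wiper splits the pot into (1−α)R = 623.1 kΩ above and αR = 295.9 kΩ below.
Lower section ‖ load = 278.8 kΩ.
V_wiper = 28.8 × 278.8/(623.1 + 278.8) = 8.90 V.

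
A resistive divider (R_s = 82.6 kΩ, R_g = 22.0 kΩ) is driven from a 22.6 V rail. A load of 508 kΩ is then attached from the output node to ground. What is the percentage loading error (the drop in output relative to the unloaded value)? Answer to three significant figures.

The divider's output (Thévenin) resistance is R_s‖R_g = 17.37 kΩ.
Fractional drop under load = R_th/(R_th + R_L) = 17.37 / (17.37 + 508) = 0.03307.
So the output falls by 3.31 %.

3.31 %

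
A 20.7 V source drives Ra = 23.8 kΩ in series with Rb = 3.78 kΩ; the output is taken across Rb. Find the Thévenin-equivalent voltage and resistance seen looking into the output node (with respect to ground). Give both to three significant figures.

V_th = 2.84 V, R_th = 3.26 kΩ

V_th is the open-circuit tap voltage: 20.7 × 3.78/(23.8 + 3.78) = 2.84 V.
With the supply zeroed, Ra and Rb appear in parallel from the tap: R_th = Ra‖Rb = (23.8 × 3.78)/27.58 = 3.26 kΩ.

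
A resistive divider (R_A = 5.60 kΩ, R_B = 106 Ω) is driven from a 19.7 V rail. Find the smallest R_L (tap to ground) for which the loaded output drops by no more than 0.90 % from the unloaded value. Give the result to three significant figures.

R_L(min) ≈ 11.5 kΩ

Output resistance R_th = R_A‖R_B = (5600 × 106)/5706 = 104.0 Ω.
The fractional drop is R_th/(R_th + R_L); requiring this ≤ 0.00900 gives R_L ≥ R_th(1/0.00900 − 1) = 104.0 × 110.1 = 11.5 kΩ.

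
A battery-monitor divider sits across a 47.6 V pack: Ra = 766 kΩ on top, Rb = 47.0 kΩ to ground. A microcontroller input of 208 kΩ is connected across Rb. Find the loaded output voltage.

V_out ≈ 2.27 V

The load sits in parallel with Rb: Rb‖R_L = (47.0 × 208) / (47.0 + 208) = 38.34 kΩ.
V_out = 47.6 × 38.34 / (766 + 38.34) = 47.6 × 38.34/804.3 = 2.27 V.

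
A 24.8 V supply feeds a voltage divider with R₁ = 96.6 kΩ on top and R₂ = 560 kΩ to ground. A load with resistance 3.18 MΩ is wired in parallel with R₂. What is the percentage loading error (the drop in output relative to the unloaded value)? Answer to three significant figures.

2.53 %

The divider's output (Thévenin) resistance is R₁‖R₂ = 82.39 kΩ.
Fractional drop under load = R_th/(R_th + R_L) = 82.39 / (82.39 + 3180) = 0.02525.
So the output falls by 2.53 %.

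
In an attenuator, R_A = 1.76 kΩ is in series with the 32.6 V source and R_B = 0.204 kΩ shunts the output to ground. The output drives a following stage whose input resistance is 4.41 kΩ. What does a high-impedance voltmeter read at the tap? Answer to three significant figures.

The load sits in parallel with R_B: R_B‖R_L = (204 × 4410) / (204 + 4410) = 195.0 Ω.
V_out = 32.6 × 195.0 / (1760 + 195.0) = 32.6 × 195.0/1955 = 3.25 V.

V_out ≈ 3.25 V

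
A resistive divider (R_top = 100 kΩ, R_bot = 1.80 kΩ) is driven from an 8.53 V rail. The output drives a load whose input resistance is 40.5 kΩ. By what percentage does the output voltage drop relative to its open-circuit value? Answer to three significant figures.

The divider's output (Thévenin) resistance is R_top‖R_bot = 1.768 kΩ.
Fractional drop under load = R_th/(R_th + R_L) = 1.768 / (1.768 + 40.5) = 0.04183.
So the output falls by 4.18 %.

4.18 %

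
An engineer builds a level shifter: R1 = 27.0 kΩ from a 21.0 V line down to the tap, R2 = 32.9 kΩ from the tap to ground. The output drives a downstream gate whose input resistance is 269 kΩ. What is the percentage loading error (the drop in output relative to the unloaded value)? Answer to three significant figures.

The divider's output (Thévenin) resistance is R1‖R2 = 14.83 kΩ.
Fractional drop under load = R_th/(R_th + R_L) = 14.83 / (14.83 + 269) = 0.05225.
So the output falls by 5.22 %.

5.22 %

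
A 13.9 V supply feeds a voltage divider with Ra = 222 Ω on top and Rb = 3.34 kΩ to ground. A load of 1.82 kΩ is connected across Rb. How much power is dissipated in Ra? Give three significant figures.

Total resistance from the source is Ra + (Rb‖R_L) = 1400 Ω, so I = 13.9/1400 Ω = 9.928 mA.
P = I²·Ra = (9.928 mA)² × 222 Ω = 21.9 mW.

P ≈ 21.9 mW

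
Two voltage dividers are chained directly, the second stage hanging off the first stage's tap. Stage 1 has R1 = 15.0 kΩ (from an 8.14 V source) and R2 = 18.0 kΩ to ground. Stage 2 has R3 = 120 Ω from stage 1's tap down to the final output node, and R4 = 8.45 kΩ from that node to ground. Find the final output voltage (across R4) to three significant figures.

V_out ≈ 2.24 V

Stage 2 presents R3+R4 = 8570 Ω as a load on stage 1's tap.
Stage 1's lower leg becomes R2‖(R3+R4) = 5806 Ω, so V_mid = 8.14 × 5806/20810 = 2.271 V.
Stage 2 is itself unloaded: V_out = V_mid × R4/(R3+R4) = 2.271 × 8450/8570 = 2.24 V.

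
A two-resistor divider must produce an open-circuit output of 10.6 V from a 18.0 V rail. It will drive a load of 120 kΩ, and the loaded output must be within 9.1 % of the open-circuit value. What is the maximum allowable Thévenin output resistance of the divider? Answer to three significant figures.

R_th ≤ 12.0 kΩ

Loading drop = R_th/(R_th + R_L) ≤ 0.0910, so R_th ≤ R_L · ε/(1−ε) = 120 kΩ × 0.0910/0.9090 = 12.0 kΩ.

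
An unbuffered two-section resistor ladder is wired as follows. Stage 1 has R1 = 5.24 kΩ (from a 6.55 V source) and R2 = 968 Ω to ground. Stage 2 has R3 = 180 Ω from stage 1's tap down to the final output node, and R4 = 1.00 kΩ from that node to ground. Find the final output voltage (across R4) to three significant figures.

Stage 2 presents R3+R4 = 1180 Ω as a load on stage 1's tap.
Stage 1's lower leg becomes R2‖(R3+R4) = 531.8 Ω, so V_mid = 6.55 × 531.8/5772 = 0.6035 V.
Stage 2 is itself unloaded: V_out = V_mid × R4/(R3+R4) = 0.6035 × 1000/1180 = 0.511 V.

V_out ≈ 0.511 V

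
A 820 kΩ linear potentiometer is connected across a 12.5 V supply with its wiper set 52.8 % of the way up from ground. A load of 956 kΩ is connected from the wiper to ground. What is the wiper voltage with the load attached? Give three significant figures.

The wiper splits the pot into (1−α)R = 387.0 kΩ above and αR = 433.0 kΩ below.
Lower section ‖ load = 298.0 kΩ.
V_wiper = 12.5 × 298.0/(387.0 + 298.0) = 5.44 V.

V ≈ 5.44 V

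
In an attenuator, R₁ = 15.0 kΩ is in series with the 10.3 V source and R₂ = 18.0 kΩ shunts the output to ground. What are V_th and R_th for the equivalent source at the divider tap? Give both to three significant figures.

V_th is the open-circuit tap voltage: 10.3 × 18.0/(15.0 + 18.0) = 5.62 V.
With the supply zeroed, R₁ and R₂ appear in parallel from the tap: R_th = R₁‖R₂ = (15.0 × 18.0)/33.00 = 8.18 kΩ.

V_th = 5.62 V, R_th = 8.18 kΩ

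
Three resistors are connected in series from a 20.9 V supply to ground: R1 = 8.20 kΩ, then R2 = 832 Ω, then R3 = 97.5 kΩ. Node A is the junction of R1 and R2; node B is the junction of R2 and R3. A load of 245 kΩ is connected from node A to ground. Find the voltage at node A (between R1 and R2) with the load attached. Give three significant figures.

Below node A the series string R2+R3 = 98330 Ω sits in parallel with the 245000 Ω load: 70170 Ω.
V_A = 20.9 × 70170/(8200 + 70170) = 18.7 V.

V ≈ 18.7 V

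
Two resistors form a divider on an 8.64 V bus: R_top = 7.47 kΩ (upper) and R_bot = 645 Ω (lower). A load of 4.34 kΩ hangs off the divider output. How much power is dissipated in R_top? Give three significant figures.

P ≈ 8.64 mW

Total resistance from the source is R_top + (R_bot‖R_L) = 8032 Ω, so I = 8.64/8032 Ω = 1.076 mA.
P = I²·R_top = (1.076 mA)² × 7.47 kΩ = 8.64 mW.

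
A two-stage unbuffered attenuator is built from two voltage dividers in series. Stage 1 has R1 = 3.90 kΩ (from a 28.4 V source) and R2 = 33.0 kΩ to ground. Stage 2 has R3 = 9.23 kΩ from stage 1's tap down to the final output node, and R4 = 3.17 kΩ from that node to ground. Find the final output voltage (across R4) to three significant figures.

V_out ≈ 5.07 V

Stage 2 presents R3+R4 = 12.40 kΩ as a load on stage 1's tap.
Stage 1's lower leg becomes R2‖(R3+R4) = 9.013 kΩ, so V_mid = 28.4 × 9.013/12.91 = 19.82 V.
Stage 2 is itself unloaded: V_out = V_mid × R4/(R3+R4) = 19.82 × 3.17/12.40 = 5.07 V.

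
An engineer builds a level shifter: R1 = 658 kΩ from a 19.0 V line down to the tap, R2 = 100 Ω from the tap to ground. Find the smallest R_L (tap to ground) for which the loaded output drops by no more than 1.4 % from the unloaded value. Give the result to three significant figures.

Output resistance R_th = R1‖R2 = (658000 × 100)/658100 = 99.98 Ω.
The fractional drop is R_th/(R_th + R_L); requiring this ≤ 0.0140 gives R_L ≥ R_th(1/0.0140 − 1) = 99.98 × 70.43 = 7.04 kΩ.

R_L(min) ≈ 7.04 kΩ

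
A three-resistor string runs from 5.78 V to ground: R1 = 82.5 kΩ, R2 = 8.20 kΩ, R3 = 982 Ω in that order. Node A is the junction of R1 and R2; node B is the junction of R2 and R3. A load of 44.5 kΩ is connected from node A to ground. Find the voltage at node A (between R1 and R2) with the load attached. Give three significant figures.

Below node A the series string R2+R3 = 9182 Ω sits in parallel with the 44500 Ω load: 7611 Ω.
V_A = 5.78 × 7611/(82500 + 7611) = 0.488 V.

V ≈ 0.488 V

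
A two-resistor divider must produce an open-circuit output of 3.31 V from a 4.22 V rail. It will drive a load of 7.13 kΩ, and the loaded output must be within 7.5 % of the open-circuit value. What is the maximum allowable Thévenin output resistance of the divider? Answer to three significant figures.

Loading drop = R_th/(R_th + R_L) ≤ 0.0750, so R_th ≤ R_L · ε/(1−ε) = 7.13 kΩ × 0.0750/0.9250 = 578 Ω.
(Any R1, R2 with R2/(R1+R2) = 0.784 and R1‖R2 ≤ 578 Ω will meet the spec.)

R_th ≤ 578 Ω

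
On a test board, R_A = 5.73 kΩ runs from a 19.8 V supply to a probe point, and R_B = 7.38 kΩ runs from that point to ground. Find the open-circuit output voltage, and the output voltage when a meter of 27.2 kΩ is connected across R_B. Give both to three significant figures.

Unloaded: 11.1 V; loaded: 9.96 V

Open-circuit: V = 19.8 × 7.38/(5.73 + 7.38) = 11.1 V.
With the load, R_B becomes R_B‖R_L = 5.805 kΩ, so V = 19.8 × 5.805/11.53 = 9.96 V.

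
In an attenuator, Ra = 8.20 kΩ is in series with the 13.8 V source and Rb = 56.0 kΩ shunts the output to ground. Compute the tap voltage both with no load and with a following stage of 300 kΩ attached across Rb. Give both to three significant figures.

Open-circuit: V = 13.8 × 56.0/(8.20 + 56.0) = 12.0 V.
With the load, Rb becomes Rb‖R_L = 47.19 kΩ, so V = 13.8 × 47.19/55.39 = 11.8 V.

Unloaded: 12.0 V; loaded: 11.8 V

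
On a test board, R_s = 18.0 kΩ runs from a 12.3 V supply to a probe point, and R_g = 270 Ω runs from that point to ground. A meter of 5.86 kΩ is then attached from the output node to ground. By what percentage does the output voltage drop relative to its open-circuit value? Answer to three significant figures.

The divider's output (Thévenin) resistance is R_s‖R_g = 266.0 Ω.
Fractional drop under load = R_th/(R_th + R_L) = 266.0 / (266.0 + 5860) = 0.04342.
So the output falls by 4.34 %.

4.34 %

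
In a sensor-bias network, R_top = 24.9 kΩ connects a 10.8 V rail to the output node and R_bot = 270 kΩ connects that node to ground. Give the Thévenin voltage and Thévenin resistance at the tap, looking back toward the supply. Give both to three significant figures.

V_th = 9.89 V, R_th = 22.8 kΩ

V_th is the open-circuit tap voltage: 10.8 × 270/(24.9 + 270) = 9.89 V.
With the supply zeroed, R_top and R_bot appear in parallel from the tap: R_th = R_top‖R_bot = (24.9 × 270)/294.9 = 22.8 kΩ.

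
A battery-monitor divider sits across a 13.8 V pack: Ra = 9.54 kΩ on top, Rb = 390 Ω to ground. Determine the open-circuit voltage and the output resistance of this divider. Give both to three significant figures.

V_th = 0.542 V, R_th = 375 Ω

V_th is the open-circuit tap voltage: 13.8 × 390/(9540 + 390) = 0.542 V.
With the supply zeroed, Ra and Rb appear in parallel from the tap: R_th = Ra‖Rb = (9540 × 390)/9930 = 375 Ω.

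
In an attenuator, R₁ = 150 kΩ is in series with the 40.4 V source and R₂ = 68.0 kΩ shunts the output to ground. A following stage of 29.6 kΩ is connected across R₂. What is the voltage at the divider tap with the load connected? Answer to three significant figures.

V_out ≈ 4.88 V

The load sits in parallel with R₂: R₂‖R_L = (68.0 × 29.6) / (68.0 + 29.6) = 20.62 kΩ.
V_out = 40.4 × 20.62 / (150 + 20.62) = 40.4 × 20.62/170.6 = 4.88 V.
(Unloaded it would have been 12.6 V.)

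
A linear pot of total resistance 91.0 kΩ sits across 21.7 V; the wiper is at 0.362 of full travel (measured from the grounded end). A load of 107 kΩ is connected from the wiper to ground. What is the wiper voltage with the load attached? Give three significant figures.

The wiper splits the pot into (1−α)R = 58.06 kΩ above and αR = 32.94 kΩ below.
Lower section ‖ load = 25.19 kΩ.
V_wiper = 21.7 × 25.19/(58.06 + 25.19) = 6.57 V.

V ≈ 6.57 V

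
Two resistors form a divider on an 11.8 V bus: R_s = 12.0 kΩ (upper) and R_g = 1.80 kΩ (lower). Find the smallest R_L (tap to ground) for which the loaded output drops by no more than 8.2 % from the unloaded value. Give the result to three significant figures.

R_L(min) ≈ 17.5 kΩ

Output resistance R_th = R_s‖R_g = (12.0 × 1.80)/13.80 = 1.565 kΩ.
The fractional drop is R_th/(R_th + R_L); requiring this ≤ 0.0820 gives R_L ≥ R_th(1/0.0820 − 1) = 1.565 × 11.20 = 17.5 kΩ.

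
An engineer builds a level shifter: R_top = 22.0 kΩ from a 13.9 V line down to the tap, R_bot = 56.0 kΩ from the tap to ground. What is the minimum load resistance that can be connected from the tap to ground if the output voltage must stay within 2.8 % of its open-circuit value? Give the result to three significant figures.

R_L(min) ≈ 548 kΩ

Output resistance R_th = R_top‖R_bot = (22.0 × 56.0)/78.00 = 15.79 kΩ.
The fractional drop is R_th/(R_th + R_L); requiring this ≤ 0.0280 gives R_L ≥ R_th(1/0.0280 − 1) = 15.79 × 34.71 = 548 kΩ.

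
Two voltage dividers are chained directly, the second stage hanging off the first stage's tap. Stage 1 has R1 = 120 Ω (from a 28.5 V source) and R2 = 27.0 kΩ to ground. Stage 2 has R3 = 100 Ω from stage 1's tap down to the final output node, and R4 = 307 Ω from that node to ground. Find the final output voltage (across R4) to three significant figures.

Stage 2 presents R3+R4 = 407.0 Ω as a load on stage 1's tap.
Stage 1's lower leg becomes R2‖(R3+R4) = 401.0 Ω, so V_mid = 28.5 × 401.0/521.0 = 21.94 V.
Stage 2 is itself unloaded: V_out = V_mid × R4/(R3+R4) = 21.94 × 307/407.0 = 16.5 V.

V_out ≈ 16.5 V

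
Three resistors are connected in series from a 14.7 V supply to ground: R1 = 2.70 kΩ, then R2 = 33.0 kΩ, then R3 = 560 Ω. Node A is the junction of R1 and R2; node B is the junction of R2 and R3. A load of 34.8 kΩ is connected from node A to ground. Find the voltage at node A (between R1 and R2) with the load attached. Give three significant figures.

Below node A the series string R2+R3 = 33560 Ω sits in parallel with the 34800 Ω load: 17080 Ω.
V_A = 14.7 × 17080/(2700 + 17080) = 12.7 V.

V ≈ 12.7 V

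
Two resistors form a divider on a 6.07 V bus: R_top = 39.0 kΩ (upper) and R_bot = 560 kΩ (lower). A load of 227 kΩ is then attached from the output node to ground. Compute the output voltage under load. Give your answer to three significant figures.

V_out ≈ 4.89 V

The load sits in parallel with R_bot: R_bot‖R_L = (560 × 227) / (560 + 227) = 161.5 kΩ.
V_out = 6.07 × 161.5 / (39.0 + 161.5) = 6.07 × 161.5/200.5 = 4.89 V.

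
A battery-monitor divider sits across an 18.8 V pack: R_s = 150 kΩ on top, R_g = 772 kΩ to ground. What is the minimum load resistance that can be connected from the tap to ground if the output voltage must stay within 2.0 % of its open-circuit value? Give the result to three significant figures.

Output resistance R_th = R_s‖R_g = (150 × 772)/922.0 = 125.6 kΩ.
The fractional drop is R_th/(R_th + R_L); requiring this ≤ 0.0200 gives R_L ≥ R_th(1/0.0200 − 1) = 125.6 × 49.00 = 6.15 MΩ.

R_L(min) ≈ 6.15 MΩ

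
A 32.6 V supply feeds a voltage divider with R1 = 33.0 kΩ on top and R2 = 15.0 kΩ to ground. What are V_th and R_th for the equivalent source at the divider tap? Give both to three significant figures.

V_th is the open-circuit tap voltage: 32.6 × 15.0/(33.0 + 15.0) = 10.2 V.
With the supply zeroed, R1 and R2 appear in parallel from the tap: R_th = R1‖R2 = (33.0 × 15.0)/48.00 = 10.3 kΩ.

V_th = 10.2 V, R_th = 10.3 kΩ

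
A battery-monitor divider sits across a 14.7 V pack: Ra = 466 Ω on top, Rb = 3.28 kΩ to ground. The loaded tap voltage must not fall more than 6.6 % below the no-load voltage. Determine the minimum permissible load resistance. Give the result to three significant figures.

R_L(min) ≈ 5.77 kΩ

Output resistance R_th = Ra‖Rb = (466 × 3280)/3746 = 408.0 Ω.
The fractional drop is R_th/(R_th + R_L); requiring this ≤ 0.0660 gives R_L ≥ R_th(1/0.0660 − 1) = 408.0 × 14.15 = 5.77 kΩ.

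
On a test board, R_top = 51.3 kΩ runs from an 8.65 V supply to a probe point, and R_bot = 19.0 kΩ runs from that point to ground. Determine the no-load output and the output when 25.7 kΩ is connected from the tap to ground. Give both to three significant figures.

Open-circuit: V = 8.65 × 19.0/(51.3 + 19.0) = 2.34 V.
With the load, R_bot becomes R_bot‖R_L = 10.92 kΩ, so V = 8.65 × 10.92/62.22 = 1.52 V.

Unloaded: 2.34 V; loaded: 1.52 V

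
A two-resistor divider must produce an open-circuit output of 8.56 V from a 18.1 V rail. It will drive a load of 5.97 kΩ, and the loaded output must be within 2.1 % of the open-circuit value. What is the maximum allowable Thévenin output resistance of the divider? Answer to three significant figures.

Loading drop = R_th/(R_th + R_L) ≤ 0.0210, so R_th ≤ R_L · ε/(1−ε) = 5.97 kΩ × 0.0210/0.9790 = 128 Ω.
(Any R1, R2 with R2/(R1+R2) = 0.473 and R1‖R2 ≤ 128 Ω will meet the spec.)

R_th ≤ 128 Ω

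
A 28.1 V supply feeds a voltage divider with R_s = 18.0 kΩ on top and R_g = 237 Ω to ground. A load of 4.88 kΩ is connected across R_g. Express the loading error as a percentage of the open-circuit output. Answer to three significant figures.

4.57 %

The divider's output (Thévenin) resistance is R_s‖R_g = 233.9 Ω.
Fractional drop under load = R_th/(R_th + R_L) = 233.9 / (233.9 + 4880) = 0.04574.
So the output falls by 4.57 %.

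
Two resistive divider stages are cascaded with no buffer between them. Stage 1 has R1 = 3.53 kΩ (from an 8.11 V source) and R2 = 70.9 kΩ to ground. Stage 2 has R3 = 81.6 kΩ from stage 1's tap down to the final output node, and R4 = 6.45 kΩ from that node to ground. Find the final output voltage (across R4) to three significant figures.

Stage 2 presents R3+R4 = 88.05 kΩ as a load on stage 1's tap.
Stage 1's lower leg becomes R2‖(R3+R4) = 39.27 kΩ, so V_mid = 8.11 × 39.27/42.80 = 7.441 V.
Stage 2 is itself unloaded: V_out = V_mid × R4/(R3+R4) = 7.441 × 6.45/88.05 = 0.545 V.

V_out ≈ 0.545 V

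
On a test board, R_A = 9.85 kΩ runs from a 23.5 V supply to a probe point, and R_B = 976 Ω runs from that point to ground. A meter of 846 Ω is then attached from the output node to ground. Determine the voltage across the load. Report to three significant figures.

The load sits in parallel with R_B: R_B‖R_L = (976 × 846) / (976 + 846) = 453.2 Ω.
V_out = 23.5 × 453.2 / (9850 + 453.2) = 23.5 × 453.2/10300 = 1.03 V.

V_out ≈ 1.03 V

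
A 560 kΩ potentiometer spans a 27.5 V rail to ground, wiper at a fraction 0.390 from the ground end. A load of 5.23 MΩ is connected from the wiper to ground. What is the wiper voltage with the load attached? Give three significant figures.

V ≈ 10.5 V

The wiper splits the pot into (1−α)R = 341.6 kΩ above and αR = 218.4 kΩ below.
Lower section ‖ load = 209.6 kΩ.
V_wiper = 27.5 × 209.6/(341.6 + 209.6) = 10.5 V.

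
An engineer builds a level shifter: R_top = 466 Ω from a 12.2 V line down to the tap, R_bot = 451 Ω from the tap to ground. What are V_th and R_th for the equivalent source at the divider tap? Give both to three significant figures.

V_th is the open-circuit tap voltage: 12.2 × 451/(466 + 451) = 6.00 V.
With the supply zeroed, R_top and R_bot appear in parallel from the tap: R_th = R_top‖R_bot = (466 × 451)/917.0 = 229 Ω.

V_th = 6.00 V, R_th = 229 Ω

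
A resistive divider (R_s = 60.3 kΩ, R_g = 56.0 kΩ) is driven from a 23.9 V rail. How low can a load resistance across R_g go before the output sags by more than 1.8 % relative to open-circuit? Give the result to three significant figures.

Output resistance R_th = R_s‖R_g = (60.3 × 56.0)/116.3 = 29.04 kΩ.
The fractional drop is R_th/(R_th + R_L); requiring this ≤ 0.0180 gives R_L ≥ R_th(1/0.0180 − 1) = 29.04 × 54.56 = 1.58 MΩ.

R_L(min) ≈ 1.58 MΩ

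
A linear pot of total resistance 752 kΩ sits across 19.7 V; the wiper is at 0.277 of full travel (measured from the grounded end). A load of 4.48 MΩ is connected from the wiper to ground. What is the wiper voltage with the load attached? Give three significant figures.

The wiper splits the pot into (1−α)R = 543.7 kΩ above and αR = 208.3 kΩ below.
Lower section ‖ load = 199.0 kΩ.
V_wiper = 19.7 × 199.0/(543.7 + 199.0) = 5.28 V.

V ≈ 5.28 V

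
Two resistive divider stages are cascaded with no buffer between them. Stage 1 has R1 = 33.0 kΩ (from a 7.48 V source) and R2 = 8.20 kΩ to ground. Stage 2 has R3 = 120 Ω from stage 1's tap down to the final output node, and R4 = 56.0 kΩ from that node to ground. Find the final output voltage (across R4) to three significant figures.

V_out ≈ 1.33 V

Stage 2 presents R3+R4 = 56120 Ω as a load on stage 1's tap.
Stage 1's lower leg becomes R2‖(R3+R4) = 7155 Ω, so V_mid = 7.48 × 7155/40150 = 1.333 V.
Stage 2 is itself unloaded: V_out = V_mid × R4/(R3+R4) = 1.333 × 56000/56120 = 1.33 V.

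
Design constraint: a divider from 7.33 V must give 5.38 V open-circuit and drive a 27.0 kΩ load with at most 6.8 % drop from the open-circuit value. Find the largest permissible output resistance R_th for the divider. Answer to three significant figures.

Loading drop = R_th/(R_th + R_L) ≤ 0.0680, so R_th ≤ R_L · ε/(1−ε) = 27.0 kΩ × 0.0680/0.9320 = 1.97 kΩ.

R_th ≤ 1.97 kΩ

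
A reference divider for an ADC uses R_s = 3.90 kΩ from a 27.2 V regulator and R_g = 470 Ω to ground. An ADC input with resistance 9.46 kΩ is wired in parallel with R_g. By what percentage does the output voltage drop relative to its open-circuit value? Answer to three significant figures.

The divider's output (Thévenin) resistance is R_s‖R_g = 419.5 Ω.
Fractional drop under load = R_th/(R_th + R_L) = 419.5 / (419.5 + 9460) = 0.04246.
So the output falls by 4.25 %.

4.25 %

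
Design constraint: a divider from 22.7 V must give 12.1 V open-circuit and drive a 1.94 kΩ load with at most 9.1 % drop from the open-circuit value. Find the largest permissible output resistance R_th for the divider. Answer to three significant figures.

Loading drop = R_th/(R_th + R_L) ≤ 0.0910, so R_th ≤ R_L · ε/(1−ε) = 1.94 kΩ × 0.0910/0.9090 = 194 Ω.
(Any R1, R2 with R2/(R1+R2) = 0.533 and R1‖R2 ≤ 194 Ω will meet the spec.)

R_th ≤ 194 Ω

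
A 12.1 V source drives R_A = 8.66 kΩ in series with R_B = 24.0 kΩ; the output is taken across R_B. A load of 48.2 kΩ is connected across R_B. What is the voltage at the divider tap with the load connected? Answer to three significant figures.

The load sits in parallel with R_B: R_B‖R_L = (24.0 × 48.2) / (24.0 + 48.2) = 16.02 kΩ.
V_out = 12.1 × 16.02 / (8.66 + 16.02) = 12.1 × 16.02/24.68 = 7.85 V.
(Unloaded it would have been 8.89 V.)

V_out ≈ 7.85 V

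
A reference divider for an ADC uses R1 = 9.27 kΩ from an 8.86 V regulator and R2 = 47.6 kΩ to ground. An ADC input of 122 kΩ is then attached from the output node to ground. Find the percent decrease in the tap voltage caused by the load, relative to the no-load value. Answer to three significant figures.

5.98 %

The divider's output (Thévenin) resistance is R1‖R2 = 7.759 kΩ.
Fractional drop under load = R_th/(R_th + R_L) = 7.759 / (7.759 + 122) = 0.05980.
So the output falls by 5.98 %.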